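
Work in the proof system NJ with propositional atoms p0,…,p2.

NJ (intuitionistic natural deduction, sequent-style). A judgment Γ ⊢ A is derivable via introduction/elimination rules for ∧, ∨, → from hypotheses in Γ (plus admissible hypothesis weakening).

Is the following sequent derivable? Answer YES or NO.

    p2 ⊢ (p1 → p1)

Derivation (root first):
[Wk] p2 ⊢ (p1 → p1)
  [→I]  ⊢ (p1 → p1)
    [Ax] p1 ⊢ p1

Result: YES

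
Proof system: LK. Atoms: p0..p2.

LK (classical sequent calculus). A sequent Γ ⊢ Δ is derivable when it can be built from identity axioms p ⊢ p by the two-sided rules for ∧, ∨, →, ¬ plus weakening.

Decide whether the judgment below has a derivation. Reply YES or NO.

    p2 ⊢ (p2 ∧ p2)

Derivation (root first):
[∧R] p2 ⊢ (p2 ∧ p2)
  [Ax] p2 ⊢ p2
  [WL] p2, p2 ⊢ p2
    [Ax] p2 ⊢ p2

Result: YES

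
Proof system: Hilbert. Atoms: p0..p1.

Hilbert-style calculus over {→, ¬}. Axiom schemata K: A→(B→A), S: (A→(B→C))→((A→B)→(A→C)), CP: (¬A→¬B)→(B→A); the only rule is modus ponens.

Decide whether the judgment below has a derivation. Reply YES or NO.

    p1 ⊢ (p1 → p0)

Enumerate valuations to refute Γ ⊢ Δ:
  v=00: Γ:[p1=F] Δ:[(p1 → p0)=T] refutes=False
  v=01: Γ:[p1=T] Δ:[(p1 → p0)=F] refutes=True  ← countermodel

Result: NO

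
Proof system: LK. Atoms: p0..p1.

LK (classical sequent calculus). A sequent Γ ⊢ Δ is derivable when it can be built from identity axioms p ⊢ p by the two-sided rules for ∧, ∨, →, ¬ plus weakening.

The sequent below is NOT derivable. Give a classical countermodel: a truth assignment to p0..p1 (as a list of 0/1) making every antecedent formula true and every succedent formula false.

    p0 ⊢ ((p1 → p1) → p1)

Truth-table refutation:
  v=00: Γ:[p0=F] Δ:[((p1 → p1) → p1)=F] refutes=False
  v=01: Γ:[p0=F] Δ:[((p1 → p1) → p1)=T] refutes=False
  v=10: Γ:[p0=T] Δ:[((p1 → p1) → p1)=F] refutes=True  ← countermodel

Result: [1, 0]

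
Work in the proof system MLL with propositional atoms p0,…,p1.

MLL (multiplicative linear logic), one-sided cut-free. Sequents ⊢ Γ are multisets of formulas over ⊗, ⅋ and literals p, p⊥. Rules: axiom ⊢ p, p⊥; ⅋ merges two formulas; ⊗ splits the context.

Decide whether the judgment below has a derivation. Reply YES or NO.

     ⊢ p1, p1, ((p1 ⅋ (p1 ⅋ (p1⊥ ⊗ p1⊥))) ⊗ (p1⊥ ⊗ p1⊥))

Derivation trace:
[⊗]  ⊢ p1, p1, ((p1 ⅋ (p1 ⅋ (p1⊥ ⊗ p1⊥))) ⊗ (p1⊥ ⊗ p1⊥))
  [⅋]  ⊢ (p1 ⅋ (p1 ⅋ (p1⊥ ⊗ p1⊥)))
    [⅋]  ⊢ p1, (p1 ⅋ (p1⊥ ⊗ p1⊥))
      [⊗]  ⊢ p1, p1, (p1⊥ ⊗ p1⊥)
        [Ax]  ⊢ p1, p1⊥
        [Ax]  ⊢ p1, p1⊥
  [⊗]  ⊢ p1, p1, (p1⊥ ⊗ p1⊥)
    [Ax]  ⊢ p1, p1⊥
    [Ax]  ⊢ p1, p1⊥

Result: YES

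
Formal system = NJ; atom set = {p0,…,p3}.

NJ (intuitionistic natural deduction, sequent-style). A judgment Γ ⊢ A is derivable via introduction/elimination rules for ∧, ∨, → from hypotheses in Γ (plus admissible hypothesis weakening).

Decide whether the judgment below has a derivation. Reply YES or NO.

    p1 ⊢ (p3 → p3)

Proof tree:
[Wk] p1 ⊢ (p3 → p3)
  [→I]  ⊢ (p3 → p3)
    [Ax] p3 ⊢ p3

Result: YES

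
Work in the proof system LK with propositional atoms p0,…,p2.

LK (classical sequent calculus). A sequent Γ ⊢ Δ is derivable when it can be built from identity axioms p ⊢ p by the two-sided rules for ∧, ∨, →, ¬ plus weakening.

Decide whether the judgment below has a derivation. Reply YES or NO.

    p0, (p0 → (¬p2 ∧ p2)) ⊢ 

Proof tree:
[→L] p0, (p0 → (¬p2 ∧ p2)) ⊢ 
  [Ax] p0 ⊢ p0
  [∧L] (¬p2 ∧ p2) ⊢ 
    [¬L] p2, ¬p2 ⊢ 
      [Ax] p2 ⊢ p2

Result: YES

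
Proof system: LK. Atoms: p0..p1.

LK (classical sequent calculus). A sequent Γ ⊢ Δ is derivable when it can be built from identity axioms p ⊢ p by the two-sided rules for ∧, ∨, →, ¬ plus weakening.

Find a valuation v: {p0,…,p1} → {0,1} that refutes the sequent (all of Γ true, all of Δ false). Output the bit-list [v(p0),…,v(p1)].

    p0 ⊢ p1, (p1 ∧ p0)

Enumerate valuations to refute Γ ⊢ Δ:
  v=00: Γ:[p0=F] Δ:[p1=F, (p1 ∧ p0)=F] refutes=False
  v=01: Γ:[p0=F] Δ:[p1=T, (p1 ∧ p0)=F] refutes=False
  v=10: Γ:[p0=T] Δ:[p1=F, (p1 ∧ p0)=F] refutes=True  ← countermodel

Result: [1, 0]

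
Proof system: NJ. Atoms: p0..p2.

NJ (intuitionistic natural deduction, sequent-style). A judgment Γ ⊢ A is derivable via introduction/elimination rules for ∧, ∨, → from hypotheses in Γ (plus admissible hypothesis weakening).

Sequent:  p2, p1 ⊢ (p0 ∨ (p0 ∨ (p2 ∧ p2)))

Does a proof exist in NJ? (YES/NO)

Derivation trace:
[Wk] p2, p1 ⊢ (p0 ∨ (p0 ∨ (p2 ∧ p2)))
  [∨I₂] p2 ⊢ (p0 ∨ (p0 ∨ (p2 ∧ p2)))
    [∨I₂] p2 ⊢ (p0 ∨ (p2 ∧ p2))
      [∧I] p2 ⊢ (p2 ∧ p2)
        [Ax] p2 ⊢ p2
        [Ax] p2 ⊢ p2

Result: YES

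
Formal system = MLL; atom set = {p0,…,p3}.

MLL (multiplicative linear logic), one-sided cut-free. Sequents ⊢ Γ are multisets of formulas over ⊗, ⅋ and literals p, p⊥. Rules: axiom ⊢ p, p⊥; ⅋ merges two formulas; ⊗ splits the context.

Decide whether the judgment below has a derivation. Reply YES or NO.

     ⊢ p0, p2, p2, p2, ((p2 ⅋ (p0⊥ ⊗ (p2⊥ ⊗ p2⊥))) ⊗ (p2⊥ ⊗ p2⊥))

Derivation (root first):
[⊗]  ⊢ p0, p2, p2, p2, ((p2 ⅋ (p0⊥ ⊗ (p2⊥ ⊗ p2⊥))) ⊗ (p2⊥ ⊗ p2⊥))
  [⅋]  ⊢ p0, p2, (p2 ⅋ (p0⊥ ⊗ (p2⊥ ⊗ p2⊥)))
    [⊗]  ⊢ p0, p2, p2, (p0⊥ ⊗ (p2⊥ ⊗ p2⊥))
      [Ax]  ⊢ p0, p0⊥
      [⊗]  ⊢ p2, p2, (p2⊥ ⊗ p2⊥)
        [Ax]  ⊢ p2, p2⊥
        [Ax]  ⊢ p2, p2⊥
  [⊗]  ⊢ p2, p2, (p2⊥ ⊗ p2⊥)
    [Ax]  ⊢ p2, p2⊥
    [Ax]  ⊢ p2, p2⊥

Result: YES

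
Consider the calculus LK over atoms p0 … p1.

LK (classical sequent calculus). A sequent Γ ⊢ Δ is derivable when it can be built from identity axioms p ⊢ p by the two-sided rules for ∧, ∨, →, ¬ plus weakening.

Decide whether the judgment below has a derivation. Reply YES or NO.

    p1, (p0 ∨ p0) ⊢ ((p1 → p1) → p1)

Proof tree:
[→R] p1, (p0 ∨ p0) ⊢ ((p1 → p1) → p1)
  [∨L] p1, (p1 → p1), (p0 ∨ p0) ⊢ p1
    [WL] p1, (p1 → p1), p0 ⊢ p1
      [→L] p1, (p1 → p1) ⊢ p1
        [Ax] p1 ⊢ p1
        [Ax] p1 ⊢ p1
    [WL] p1, (p1 → p1), p0 ⊢ p1
      [→L] p1, (p1 → p1) ⊢ p1
        [Ax] p1 ⊢ p1
        [Ax] p1 ⊢ p1

Result: YES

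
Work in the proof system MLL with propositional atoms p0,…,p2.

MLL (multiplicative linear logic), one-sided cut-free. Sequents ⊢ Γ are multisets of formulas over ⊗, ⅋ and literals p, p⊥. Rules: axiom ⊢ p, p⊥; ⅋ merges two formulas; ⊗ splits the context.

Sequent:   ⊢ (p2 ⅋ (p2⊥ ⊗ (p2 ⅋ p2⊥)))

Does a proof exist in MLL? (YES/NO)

Derivation trace:
[⅋]  ⊢ (p2 ⅋ (p2⊥ ⊗ (p2 ⅋ p2⊥)))
  [⊗]  ⊢ p2, (p2⊥ ⊗ (p2 ⅋ p2⊥))
    [Ax]  ⊢ p2, p2⊥
    [⅋]  ⊢ (p2 ⅋ p2⊥)
      [Ax]  ⊢ p2, p2⊥

Result: YES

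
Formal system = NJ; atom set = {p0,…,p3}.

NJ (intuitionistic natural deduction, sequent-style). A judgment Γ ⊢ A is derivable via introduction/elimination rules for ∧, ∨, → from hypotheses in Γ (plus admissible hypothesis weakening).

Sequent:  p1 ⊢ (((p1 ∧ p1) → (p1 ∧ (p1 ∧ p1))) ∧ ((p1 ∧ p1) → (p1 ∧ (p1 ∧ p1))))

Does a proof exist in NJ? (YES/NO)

Proof tree:
[∧I] p1 ⊢ (((p1 ∧ p1) → (p1 ∧ (p1 ∧ p1))) ∧ ((p1 ∧ p1) → (p1 ∧ (p1 ∧ p1))))
  [→I] p1 ⊢ ((p1 ∧ p1) → (p1 ∧ (p1 ∧ p1)))
    [∧I] p1, (p1 ∧ p1) ⊢ (p1 ∧ (p1 ∧ p1))
      [Wk] p1, (p1 ∧ p1) ⊢ p1
        [Ax] p1 ⊢ p1
      [∧I] p1 ⊢ (p1 ∧ p1)
        [Ax] p1 ⊢ p1
        [Ax] p1 ⊢ p1
  [→I] p1 ⊢ ((p1 ∧ p1) → (p1 ∧ (p1 ∧ p1)))
    [∧I] p1, (p1 ∧ p1) ⊢ (p1 ∧ (p1 ∧ p1))
      [Wk] p1, (p1 ∧ p1) ⊢ p1
        [Ax] p1 ⊢ p1
      [∧I] p1 ⊢ (p1 ∧ p1)
        [Ax] p1 ⊢ p1
        [Ax] p1 ⊢ p1

Result: YES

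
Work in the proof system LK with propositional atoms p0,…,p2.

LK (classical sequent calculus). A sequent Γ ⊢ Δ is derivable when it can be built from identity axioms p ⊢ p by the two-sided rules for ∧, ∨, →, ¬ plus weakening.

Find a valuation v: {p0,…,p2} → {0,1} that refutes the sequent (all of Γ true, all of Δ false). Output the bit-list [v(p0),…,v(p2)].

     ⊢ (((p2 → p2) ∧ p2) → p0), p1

Search for a countermodel by truth-table:
  v=000: Γ:[] Δ:[(((p2 → p2) ∧ p2) → p0)=T, p1=F] refutes=False
  v=001: Γ:[] Δ:[(((p2 → p2) ∧ p2) → p0)=F, p1=F] refutes=True  ← countermodel

Result: [0, 0, 1]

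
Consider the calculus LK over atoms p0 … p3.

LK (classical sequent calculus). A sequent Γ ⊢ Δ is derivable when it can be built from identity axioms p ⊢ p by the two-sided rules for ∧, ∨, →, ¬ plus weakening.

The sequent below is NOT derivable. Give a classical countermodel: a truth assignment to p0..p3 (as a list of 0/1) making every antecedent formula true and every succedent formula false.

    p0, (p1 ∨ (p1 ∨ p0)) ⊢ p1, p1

Truth-table refutation:
  v=0000: Γ:[p0=F, (p1 ∨ (p1 ∨ p0))=F] Δ:[p1=F, p1=F] refutes=False
  v=0001: Γ:[p0=F, (p1 ∨ (p1 ∨ p0))=F] Δ:[p1=F, p1=F] refutes=False
  v=0010: Γ:[p0=F, (p1 ∨ (p1 ∨ p0))=F] Δ:[p1=F, p1=F] refutes=False
  v=0011: Γ:[p0=F, (p1 ∨ (p1 ∨ p0))=F] Δ:[p1=F, p1=F] refutes=False
  v=0100: Γ:[p0=F, (p1 ∨ (p1 ∨ p0))=T] Δ:[p1=T, p1=T] refutes=False
  v=0101: Γ:[p0=F, (p1 ∨ (p1 ∨ p0))=T] Δ:[p1=T, p1=T] refutes=False
  v=0110: Γ:[p0=F, (p1 ∨ (p1 ∨ p0))=T] Δ:[p1=T, p1=T] refutes=False
  v=0111: Γ:[p0=F, (p1 ∨ (p1 ∨ p0))=T] Δ:[p1=T, p1=T] refutes=False
  v=1000: Γ:[p0=T, (p1 ∨ (p1 ∨ p0))=T] Δ:[p1=F, p1=F] refutes=True  ← countermodel

Result: [1, 0, 0, 0]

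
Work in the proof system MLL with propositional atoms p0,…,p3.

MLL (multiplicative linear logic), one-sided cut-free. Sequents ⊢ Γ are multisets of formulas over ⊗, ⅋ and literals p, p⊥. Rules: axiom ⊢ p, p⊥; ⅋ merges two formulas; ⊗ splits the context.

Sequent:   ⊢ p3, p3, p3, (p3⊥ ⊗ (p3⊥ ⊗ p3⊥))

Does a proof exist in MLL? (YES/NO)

Derivation (root first):
[⊗]  ⊢ p3, p3, p3, (p3⊥ ⊗ (p3⊥ ⊗ p3⊥))
  [Ax]  ⊢ p3, p3⊥
  [⊗]  ⊢ p3, p3, (p3⊥ ⊗ p3⊥)
    [Ax]  ⊢ p3, p3⊥
    [Ax]  ⊢ p3, p3⊥

Result: YES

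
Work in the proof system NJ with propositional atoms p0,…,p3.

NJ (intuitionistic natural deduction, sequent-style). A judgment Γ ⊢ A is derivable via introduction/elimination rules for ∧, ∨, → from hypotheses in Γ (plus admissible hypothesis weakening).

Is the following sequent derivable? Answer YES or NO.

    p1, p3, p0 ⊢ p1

Derivation (root first):
[Wk] p1, p3, p0 ⊢ p1
  [Wk] p1, p3 ⊢ p1
    [Ax] p1 ⊢ p1

Result: YES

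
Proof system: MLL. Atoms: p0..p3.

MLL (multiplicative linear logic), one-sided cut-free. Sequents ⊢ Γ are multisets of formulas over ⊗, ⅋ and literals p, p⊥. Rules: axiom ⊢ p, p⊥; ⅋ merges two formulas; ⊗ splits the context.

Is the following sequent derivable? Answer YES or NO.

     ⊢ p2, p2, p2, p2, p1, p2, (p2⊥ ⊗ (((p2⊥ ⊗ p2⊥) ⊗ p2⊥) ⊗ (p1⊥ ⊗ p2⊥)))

Derivation trace:
[⊗]  ⊢ p2, p2, p2, p2, p1, p2, (p2⊥ ⊗ (((p2⊥ ⊗ p2⊥) ⊗ p2⊥) ⊗ (p1⊥ ⊗ p2⊥)))
  [Ax]  ⊢ p2, p2⊥
  [⊗]  ⊢ p2, p2, p2, p1, p2, (((p2⊥ ⊗ p2⊥) ⊗ p2⊥) ⊗ (p1⊥ ⊗ p2⊥))
    [⊗]  ⊢ p2, p2, p2, ((p2⊥ ⊗ p2⊥) ⊗ p2⊥)
      [⊗]  ⊢ p2, p2, (p2⊥ ⊗ p2⊥)
        [Ax]  ⊢ p2, p2⊥
        [Ax]  ⊢ p2, p2⊥
      [Ax]  ⊢ p2, p2⊥
    [⊗]  ⊢ p1, p2, (p1⊥ ⊗ p2⊥)
      [Ax]  ⊢ p1, p1⊥
      [Ax]  ⊢ p2, p2⊥

Result: YES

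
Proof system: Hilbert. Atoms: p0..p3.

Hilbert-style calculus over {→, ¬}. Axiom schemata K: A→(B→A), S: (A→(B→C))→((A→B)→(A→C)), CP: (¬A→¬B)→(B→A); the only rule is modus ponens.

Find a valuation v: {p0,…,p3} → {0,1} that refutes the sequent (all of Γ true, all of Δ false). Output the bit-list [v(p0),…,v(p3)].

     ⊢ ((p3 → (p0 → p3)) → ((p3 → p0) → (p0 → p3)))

Enumerate valuations to refute Γ ⊢ Δ:
  v=0000: Γ:[] Δ:[((p3 → (p0 → p3)) → ((p3 → p0) → (p0 → p3)))=T] refutes=False
  v=0001: Γ:[] Δ:[((p3 → (p0 → p3)) → ((p3 → p0) → (p0 → p3)))=T] refutes=False
  v=0010: Γ:[] Δ:[((p3 → (p0 → p3)) → ((p3 → p0) → (p0 → p3)))=T] refutes=False
  v=0011: Γ:[] Δ:[((p3 → (p0 → p3)) → ((p3 → p0) → (p0 → p3)))=T] refutes=False
  v=0100: Γ:[] Δ:[((p3 → (p0 → p3)) → ((p3 → p0) → (p0 → p3)))=T] refutes=False
  v=0101: Γ:[] Δ:[((p3 → (p0 → p3)) → ((p3 → p0) → (p0 → p3)))=T] refutes=False
  v=0110: Γ:[] Δ:[((p3 → (p0 → p3)) → ((p3 → p0) → (p0 → p3)))=T] refutes=False
  v=0111: Γ:[] Δ:[((p3 → (p0 → p3)) → ((p3 → p0) → (p0 → p3)))=T] refutes=False
  v=1000: Γ:[] Δ:[((p3 → (p0 → p3)) → ((p3 → p0) → (p0 → p3)))=F] refutes=True  ← countermodel

Result: [1, 0, 0, 0]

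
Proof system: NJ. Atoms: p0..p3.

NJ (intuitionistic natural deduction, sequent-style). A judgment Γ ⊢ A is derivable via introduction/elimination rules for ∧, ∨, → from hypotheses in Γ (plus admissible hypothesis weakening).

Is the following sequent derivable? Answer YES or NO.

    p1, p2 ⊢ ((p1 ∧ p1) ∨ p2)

Derivation trace:
[∨I₁] p1, p2 ⊢ ((p1 ∧ p1) ∨ p2)
  [∧I] p1, p2 ⊢ (p1 ∧ p1)
    [Ax] p1 ⊢ p1
    [Wk] p1, p2 ⊢ p1
      [Ax] p1 ⊢ p1

Result: YES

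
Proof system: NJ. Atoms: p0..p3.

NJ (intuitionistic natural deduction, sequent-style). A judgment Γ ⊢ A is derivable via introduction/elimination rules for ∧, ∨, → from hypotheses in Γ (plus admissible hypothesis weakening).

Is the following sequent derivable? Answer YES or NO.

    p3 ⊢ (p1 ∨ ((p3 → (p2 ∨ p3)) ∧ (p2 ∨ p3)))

Proof tree:
[∨I₂] p3 ⊢ (p1 ∨ ((p3 → (p2 ∨ p3)) ∧ (p2 ∨ p3)))
  [∧I] p3 ⊢ ((p3 → (p2 ∨ p3)) ∧ (p2 ∨ p3))
    [→I]  ⊢ (p3 → (p2 ∨ p3))
      [∨I₂] p3 ⊢ (p2 ∨ p3)
        [Ax] p3 ⊢ p3
    [∨I₂] p3 ⊢ (p2 ∨ p3)
      [Ax] p3 ⊢ p3

Result: YES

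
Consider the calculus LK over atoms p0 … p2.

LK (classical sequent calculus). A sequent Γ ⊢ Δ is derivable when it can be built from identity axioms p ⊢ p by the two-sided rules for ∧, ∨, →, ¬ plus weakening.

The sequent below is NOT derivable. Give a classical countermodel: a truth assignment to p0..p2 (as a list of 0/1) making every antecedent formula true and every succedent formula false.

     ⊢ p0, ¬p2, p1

Search for a countermodel by truth-table:
  v=000: Γ:[] Δ:[p0=F, ¬p2=T, p1=F] refutes=False
  v=001: Γ:[] Δ:[p0=F, ¬p2=F, p1=F] refutes=True  ← countermodel

Result: [0, 0, 1]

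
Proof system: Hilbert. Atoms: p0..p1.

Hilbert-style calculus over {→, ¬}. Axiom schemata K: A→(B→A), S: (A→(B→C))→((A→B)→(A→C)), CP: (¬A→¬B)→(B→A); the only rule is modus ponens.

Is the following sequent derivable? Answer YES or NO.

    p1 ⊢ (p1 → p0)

Search for a countermodel by truth-table:
  v=00: Γ:[p1=F] Δ:[(p1 → p0)=T] refutes=False
  v=01: Γ:[p1=T] Δ:[(p1 → p0)=F] refutes=True  ← countermodel

Result: NO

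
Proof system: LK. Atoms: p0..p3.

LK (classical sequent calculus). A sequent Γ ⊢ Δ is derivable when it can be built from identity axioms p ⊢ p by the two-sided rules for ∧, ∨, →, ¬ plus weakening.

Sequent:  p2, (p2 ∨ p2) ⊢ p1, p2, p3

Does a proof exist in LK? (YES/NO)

Proof tree:
[∨L] p2, (p2 ∨ p2) ⊢ p1, p2, p3
  [WR] p2, p2 ⊢ p2, p3, p1
    [WR] p2, p2 ⊢ p2, p3
      [WL] p2, p2 ⊢ p2
        [Ax] p2 ⊢ p2
  [WR] p2, p2 ⊢ p2, p3
    [WL] p2, p2 ⊢ p2
      [Ax] p2 ⊢ p2

Result: YES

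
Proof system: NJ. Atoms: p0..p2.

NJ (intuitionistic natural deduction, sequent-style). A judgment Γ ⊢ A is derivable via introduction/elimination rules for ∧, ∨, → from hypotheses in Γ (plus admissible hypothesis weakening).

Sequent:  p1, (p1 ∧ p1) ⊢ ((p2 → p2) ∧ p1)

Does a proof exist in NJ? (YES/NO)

Proof tree:
[Wk] p1, (p1 ∧ p1) ⊢ ((p2 → p2) ∧ p1)
  [∧I] p1 ⊢ ((p2 → p2) ∧ p1)
    [→I]  ⊢ (p2 → p2)
      [Ax] p2 ⊢ p2
    [Ax] p1 ⊢ p1

Result: YES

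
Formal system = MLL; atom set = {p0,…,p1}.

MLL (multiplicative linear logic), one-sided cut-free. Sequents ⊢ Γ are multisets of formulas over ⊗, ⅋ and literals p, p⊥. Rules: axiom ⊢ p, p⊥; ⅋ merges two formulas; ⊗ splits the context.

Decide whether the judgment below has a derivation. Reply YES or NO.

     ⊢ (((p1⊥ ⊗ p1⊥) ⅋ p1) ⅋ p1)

Proof tree:
[⅋]  ⊢ (((p1⊥ ⊗ p1⊥) ⅋ p1) ⅋ p1)
  [⅋]  ⊢ p1, ((p1⊥ ⊗ p1⊥) ⅋ p1)
    [⊗]  ⊢ p1, p1, (p1⊥ ⊗ p1⊥)
      [Ax]  ⊢ p1, p1⊥
      [Ax]  ⊢ p1, p1⊥

Result: YES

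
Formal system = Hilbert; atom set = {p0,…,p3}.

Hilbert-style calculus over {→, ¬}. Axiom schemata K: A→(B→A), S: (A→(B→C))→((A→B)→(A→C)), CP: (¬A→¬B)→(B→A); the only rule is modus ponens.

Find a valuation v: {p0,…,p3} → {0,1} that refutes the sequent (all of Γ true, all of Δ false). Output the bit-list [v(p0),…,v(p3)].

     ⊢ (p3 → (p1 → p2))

Enumerate valuations to refute Γ ⊢ Δ:
  v=0000: Γ:[] Δ:[(p3 → (p1 → p2))=T] refutes=False
  v=0001: Γ:[] Δ:[(p3 → (p1 → p2))=T] refutes=False
  v=0010: Γ:[] Δ:[(p3 → (p1 → p2))=T] refutes=False
  v=0011: Γ:[] Δ:[(p3 → (p1 → p2))=T] refutes=False
  v=0100: Γ:[] Δ:[(p3 → (p1 → p2))=T] refutes=False
  v=0101: Γ:[] Δ:[(p3 → (p1 → p2))=F] refutes=True  ← countermodel

Result: [0, 1, 0, 1]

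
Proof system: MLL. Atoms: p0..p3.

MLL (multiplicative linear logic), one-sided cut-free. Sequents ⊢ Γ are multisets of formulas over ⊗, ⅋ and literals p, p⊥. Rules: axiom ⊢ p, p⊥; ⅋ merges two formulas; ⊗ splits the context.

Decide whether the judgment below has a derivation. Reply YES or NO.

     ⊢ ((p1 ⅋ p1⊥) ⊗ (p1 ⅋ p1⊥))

Derivation (root first):
[⊗]  ⊢ ((p1 ⅋ p1⊥) ⊗ (p1 ⅋ p1⊥))
  [⅋]  ⊢ (p1 ⅋ p1⊥)
    [Ax]  ⊢ p1, p1⊥
  [⅋]  ⊢ (p1 ⅋ p1⊥)
    [Ax]  ⊢ p1, p1⊥

Result: YES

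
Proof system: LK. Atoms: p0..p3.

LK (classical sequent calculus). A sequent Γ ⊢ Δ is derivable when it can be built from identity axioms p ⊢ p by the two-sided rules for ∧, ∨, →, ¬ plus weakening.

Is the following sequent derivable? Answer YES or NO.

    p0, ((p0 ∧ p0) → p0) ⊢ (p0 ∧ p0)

Derivation trace:
[→L] p0, ((p0 ∧ p0) → p0) ⊢ (p0 ∧ p0)
  [∧R] p0 ⊢ (p0 ∧ p0)
    [Ax] p0 ⊢ p0
    [Ax] p0 ⊢ p0
  [∧R] p0 ⊢ (p0 ∧ p0)
    [Ax] p0 ⊢ p0
    [Ax] p0 ⊢ p0

Result: YES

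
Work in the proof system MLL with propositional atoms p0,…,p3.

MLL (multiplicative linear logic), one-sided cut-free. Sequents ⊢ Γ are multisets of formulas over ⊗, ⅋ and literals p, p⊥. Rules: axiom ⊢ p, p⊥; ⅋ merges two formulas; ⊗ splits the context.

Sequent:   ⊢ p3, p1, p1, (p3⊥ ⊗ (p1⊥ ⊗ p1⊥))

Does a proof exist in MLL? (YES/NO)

Proof tree:
[⊗]  ⊢ p3, p1, p1, (p3⊥ ⊗ (p1⊥ ⊗ p1⊥))
  [Ax]  ⊢ p3, p3⊥
  [⊗]  ⊢ p1, p1, (p1⊥ ⊗ p1⊥)
    [Ax]  ⊢ p1, p1⊥
    [Ax]  ⊢ p1, p1⊥

Result: YES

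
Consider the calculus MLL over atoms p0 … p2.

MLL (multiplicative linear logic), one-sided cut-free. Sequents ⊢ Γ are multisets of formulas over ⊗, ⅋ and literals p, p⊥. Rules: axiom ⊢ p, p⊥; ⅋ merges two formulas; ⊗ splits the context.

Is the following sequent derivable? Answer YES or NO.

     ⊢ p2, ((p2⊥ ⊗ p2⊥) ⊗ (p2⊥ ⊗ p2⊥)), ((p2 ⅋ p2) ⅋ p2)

Derivation trace:
[⅋]  ⊢ p2, ((p2⊥ ⊗ p2⊥) ⊗ (p2⊥ ⊗ p2⊥)), ((p2 ⅋ p2) ⅋ p2)
  [⅋]  ⊢ p2, p2, ((p2⊥ ⊗ p2⊥) ⊗ (p2⊥ ⊗ p2⊥)), (p2 ⅋ p2)
    [⊗]  ⊢ p2, p2, p2, p2, ((p2⊥ ⊗ p2⊥) ⊗ (p2⊥ ⊗ p2⊥))
      [⊗]  ⊢ p2, p2, (p2⊥ ⊗ p2⊥)
        [Ax]  ⊢ p2, p2⊥
        [Ax]  ⊢ p2, p2⊥
      [⊗]  ⊢ p2, p2, (p2⊥ ⊗ p2⊥)
        [Ax]  ⊢ p2, p2⊥
        [Ax]  ⊢ p2, p2⊥

Result: YES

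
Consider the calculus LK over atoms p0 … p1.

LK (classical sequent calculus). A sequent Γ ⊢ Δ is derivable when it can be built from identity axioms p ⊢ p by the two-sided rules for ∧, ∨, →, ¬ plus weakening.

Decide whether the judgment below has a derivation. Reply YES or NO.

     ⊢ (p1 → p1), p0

Derivation trace:
[WR]  ⊢ (p1 → p1), p0
  [→R]  ⊢ (p1 → p1)
    [Ax] p1 ⊢ p1

Result: YES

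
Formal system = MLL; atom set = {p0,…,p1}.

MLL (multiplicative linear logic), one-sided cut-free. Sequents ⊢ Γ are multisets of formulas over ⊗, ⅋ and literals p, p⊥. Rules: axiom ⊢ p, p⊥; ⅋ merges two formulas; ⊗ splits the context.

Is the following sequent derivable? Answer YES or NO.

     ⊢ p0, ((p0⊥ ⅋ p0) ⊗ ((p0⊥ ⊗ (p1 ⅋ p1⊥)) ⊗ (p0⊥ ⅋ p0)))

Derivation trace:
[⊗]  ⊢ p0, ((p0⊥ ⅋ p0) ⊗ ((p0⊥ ⊗ (p1 ⅋ p1⊥)) ⊗ (p0⊥ ⅋ p0)))
  [⅋]  ⊢ (p0⊥ ⅋ p0)
    [Ax]  ⊢ p0, p0⊥
  [⊗]  ⊢ p0, ((p0⊥ ⊗ (p1 ⅋ p1⊥)) ⊗ (p0⊥ ⅋ p0))
    [⊗]  ⊢ p0, (p0⊥ ⊗ (p1 ⅋ p1⊥))
      [Ax]  ⊢ p0, p0⊥
      [⅋]  ⊢ (p1 ⅋ p1⊥)
        [Ax]  ⊢ p1, p1⊥
    [⅋]  ⊢ (p0⊥ ⅋ p0)
      [Ax]  ⊢ p0, p0⊥

Result: YES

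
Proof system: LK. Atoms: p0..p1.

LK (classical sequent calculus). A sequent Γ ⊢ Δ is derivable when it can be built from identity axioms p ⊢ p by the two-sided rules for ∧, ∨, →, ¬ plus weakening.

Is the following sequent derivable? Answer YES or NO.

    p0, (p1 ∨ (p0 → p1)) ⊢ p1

Derivation (root first):
[∨L] p0, (p1 ∨ (p0 → p1)) ⊢ p1
  [Ax] p1 ⊢ p1
  [→L] p0, (p0 → p1) ⊢ p1
    [Ax] p0 ⊢ p0
    [Ax] p1 ⊢ p1

Result: YES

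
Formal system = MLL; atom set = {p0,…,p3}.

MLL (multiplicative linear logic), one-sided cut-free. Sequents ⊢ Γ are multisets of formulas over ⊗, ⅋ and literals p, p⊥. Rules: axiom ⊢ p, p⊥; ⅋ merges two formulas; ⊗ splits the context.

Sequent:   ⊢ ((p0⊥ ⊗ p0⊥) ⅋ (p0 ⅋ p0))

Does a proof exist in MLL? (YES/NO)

Derivation trace:
[⅋]  ⊢ ((p0⊥ ⊗ p0⊥) ⅋ (p0 ⅋ p0))
  [⅋]  ⊢ (p0⊥ ⊗ p0⊥), (p0 ⅋ p0)
    [⊗]  ⊢ p0, p0, (p0⊥ ⊗ p0⊥)
      [Ax]  ⊢ p0, p0⊥
      [Ax]  ⊢ p0, p0⊥

Result: YES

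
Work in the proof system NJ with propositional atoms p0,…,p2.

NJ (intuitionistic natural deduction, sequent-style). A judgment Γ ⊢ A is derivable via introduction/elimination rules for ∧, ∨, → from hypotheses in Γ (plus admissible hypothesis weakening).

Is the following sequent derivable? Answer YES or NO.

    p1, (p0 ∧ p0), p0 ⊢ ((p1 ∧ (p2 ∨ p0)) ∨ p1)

Derivation trace:
[∨I₁] p1, (p0 ∧ p0), p0 ⊢ ((p1 ∧ (p2 ∨ p0)) ∨ p1)
  [∧I] p1, (p0 ∧ p0), p0 ⊢ (p1 ∧ (p2 ∨ p0))
    [Ax] p1 ⊢ p1
    [∨I₂] p0, (p0 ∧ p0) ⊢ (p2 ∨ p0)
      [Wk] p0, (p0 ∧ p0) ⊢ p0
        [Ax] p0 ⊢ p0

Result: YES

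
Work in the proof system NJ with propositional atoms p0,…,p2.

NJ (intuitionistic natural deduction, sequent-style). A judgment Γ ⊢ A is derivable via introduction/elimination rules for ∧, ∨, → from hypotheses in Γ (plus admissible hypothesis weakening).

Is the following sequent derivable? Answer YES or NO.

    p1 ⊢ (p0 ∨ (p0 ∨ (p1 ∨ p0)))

Proof tree:
[∨I₂] p1 ⊢ (p0 ∨ (p0 ∨ (p1 ∨ p0)))
  [∨I₂] p1 ⊢ (p0 ∨ (p1 ∨ p0))
    [∨I₁] p1 ⊢ (p1 ∨ p0)
      [Ax] p1 ⊢ p1

Result: YES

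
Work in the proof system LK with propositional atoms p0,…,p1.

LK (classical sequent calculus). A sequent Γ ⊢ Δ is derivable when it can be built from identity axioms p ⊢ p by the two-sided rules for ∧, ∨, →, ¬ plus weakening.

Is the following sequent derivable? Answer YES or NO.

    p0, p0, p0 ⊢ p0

Derivation (root first):
[WL] p0, p0, p0 ⊢ p0
  [WL] p0, p0 ⊢ p0
    [Ax] p0 ⊢ p0

Result: YES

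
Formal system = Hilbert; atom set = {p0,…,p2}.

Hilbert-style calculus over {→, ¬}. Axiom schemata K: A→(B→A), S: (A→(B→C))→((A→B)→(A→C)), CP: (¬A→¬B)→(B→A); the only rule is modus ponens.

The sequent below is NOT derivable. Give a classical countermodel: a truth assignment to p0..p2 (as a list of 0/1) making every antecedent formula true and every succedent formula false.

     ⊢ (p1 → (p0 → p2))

Enumerate valuations to refute Γ ⊢ Δ:
  v=000: Γ:[] Δ:[(p1 → (p0 → p2))=T] refutes=False
  v=001: Γ:[] Δ:[(p1 → (p0 → p2))=T] refutes=False
  v=010: Γ:[] Δ:[(p1 → (p0 → p2))=T] refutes=False
  v=011: Γ:[] Δ:[(p1 → (p0 → p2))=T] refutes=False
  v=100: Γ:[] Δ:[(p1 → (p0 → p2))=T] refutes=False
  v=101: Γ:[] Δ:[(p1 → (p0 → p2))=T] refutes=False
  v=110: Γ:[] Δ:[(p1 → (p0 → p2))=F] refutes=True  ← countermodel

Result: [1, 1, 0]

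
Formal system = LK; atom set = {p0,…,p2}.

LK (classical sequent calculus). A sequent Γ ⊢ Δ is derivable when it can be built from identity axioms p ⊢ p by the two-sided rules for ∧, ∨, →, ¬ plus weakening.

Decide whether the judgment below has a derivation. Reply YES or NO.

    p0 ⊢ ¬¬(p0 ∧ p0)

Proof tree:
[¬R] p0 ⊢ ¬¬(p0 ∧ p0)
  [¬L] p0, ¬(p0 ∧ p0) ⊢ 
    [∧R] p0 ⊢ (p0 ∧ p0)
      [Ax] p0 ⊢ p0
      [Ax] p0 ⊢ p0

Result: YES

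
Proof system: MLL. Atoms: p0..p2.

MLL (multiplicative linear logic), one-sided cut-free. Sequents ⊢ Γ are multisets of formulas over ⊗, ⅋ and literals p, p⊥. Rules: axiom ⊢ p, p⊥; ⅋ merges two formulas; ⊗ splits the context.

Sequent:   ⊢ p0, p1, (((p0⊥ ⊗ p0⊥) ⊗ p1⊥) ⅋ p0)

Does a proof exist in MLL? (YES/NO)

Proof tree:
[⅋]  ⊢ p0, p1, (((p0⊥ ⊗ p0⊥) ⊗ p1⊥) ⅋ p0)
  [⊗]  ⊢ p0, p0, p1, ((p0⊥ ⊗ p0⊥) ⊗ p1⊥)
    [⊗]  ⊢ p0, p0, (p0⊥ ⊗ p0⊥)
      [Ax]  ⊢ p0, p0⊥
      [Ax]  ⊢ p0, p0⊥
    [Ax]  ⊢ p1, p1⊥

Result: YES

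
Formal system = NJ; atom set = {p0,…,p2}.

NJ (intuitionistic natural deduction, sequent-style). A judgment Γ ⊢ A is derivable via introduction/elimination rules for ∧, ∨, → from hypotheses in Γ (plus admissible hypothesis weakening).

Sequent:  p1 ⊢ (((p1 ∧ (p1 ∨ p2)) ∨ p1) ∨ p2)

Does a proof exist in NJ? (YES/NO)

Derivation trace:
[∨I₁] p1 ⊢ (((p1 ∧ (p1 ∨ p2)) ∨ p1) ∨ p2)
  [∨I₁] p1 ⊢ ((p1 ∧ (p1 ∨ p2)) ∨ p1)
    [∧I] p1 ⊢ (p1 ∧ (p1 ∨ p2))
      [Wk] p1, p1 ⊢ p1
        [Ax] p1 ⊢ p1
      [∨I₁] p1 ⊢ (p1 ∨ p2)
        [Ax] p1 ⊢ p1

Result: YES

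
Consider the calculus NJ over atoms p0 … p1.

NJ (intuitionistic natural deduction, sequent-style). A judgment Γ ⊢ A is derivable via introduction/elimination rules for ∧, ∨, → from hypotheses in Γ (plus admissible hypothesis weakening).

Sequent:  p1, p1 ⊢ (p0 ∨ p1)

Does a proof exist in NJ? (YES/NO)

Derivation trace:
[Wk] p1, p1 ⊢ (p0 ∨ p1)
  [∨I₂] p1 ⊢ (p0 ∨ p1)
    [Ax] p1 ⊢ p1

Result: YES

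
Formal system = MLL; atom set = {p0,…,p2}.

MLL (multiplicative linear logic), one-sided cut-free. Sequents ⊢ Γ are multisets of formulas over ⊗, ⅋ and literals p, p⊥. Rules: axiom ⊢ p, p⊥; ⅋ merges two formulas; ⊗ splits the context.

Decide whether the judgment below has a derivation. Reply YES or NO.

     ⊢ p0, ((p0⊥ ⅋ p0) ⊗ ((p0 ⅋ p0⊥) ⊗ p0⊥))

Derivation trace:
[⊗]  ⊢ p0, ((p0⊥ ⅋ p0) ⊗ ((p0 ⅋ p0⊥) ⊗ p0⊥))
  [⅋]  ⊢ (p0⊥ ⅋ p0)
    [Ax]  ⊢ p0, p0⊥
  [⊗]  ⊢ p0, ((p0 ⅋ p0⊥) ⊗ p0⊥)
    [⅋]  ⊢ (p0 ⅋ p0⊥)
      [Ax]  ⊢ p0, p0⊥
    [Ax]  ⊢ p0, p0⊥

Result: YES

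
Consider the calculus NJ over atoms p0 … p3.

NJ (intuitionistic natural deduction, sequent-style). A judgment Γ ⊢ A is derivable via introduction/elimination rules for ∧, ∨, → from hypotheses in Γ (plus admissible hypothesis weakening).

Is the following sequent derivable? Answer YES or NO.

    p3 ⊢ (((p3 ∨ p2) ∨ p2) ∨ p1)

Derivation (root first):
[∨I₁] p3 ⊢ (((p3 ∨ p2) ∨ p2) ∨ p1)
  [∨I₁] p3 ⊢ ((p3 ∨ p2) ∨ p2)
    [∨I₁] p3 ⊢ (p3 ∨ p2)
      [Ax] p3 ⊢ p3

Result: YES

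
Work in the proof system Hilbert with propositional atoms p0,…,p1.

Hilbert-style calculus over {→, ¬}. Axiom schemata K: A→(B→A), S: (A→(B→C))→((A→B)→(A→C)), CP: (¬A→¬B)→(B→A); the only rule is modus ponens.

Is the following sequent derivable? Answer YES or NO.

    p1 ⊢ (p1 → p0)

Truth-table refutation:
  v=00: Γ:[p1=F] Δ:[(p1 → p0)=T] refutes=False
  v=01: Γ:[p1=T] Δ:[(p1 → p0)=F] refutes=True  ← countermodel

Result: NO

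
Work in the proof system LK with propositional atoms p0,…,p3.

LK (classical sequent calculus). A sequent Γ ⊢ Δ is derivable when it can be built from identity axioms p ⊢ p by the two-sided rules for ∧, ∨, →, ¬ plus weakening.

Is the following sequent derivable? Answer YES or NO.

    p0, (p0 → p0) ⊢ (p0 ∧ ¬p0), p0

Derivation (root first):
[→L] p0, (p0 → p0) ⊢ (p0 ∧ ¬p0), p0
  [Ax] p0 ⊢ p0
  [∧R] p0 ⊢ p0, (p0 ∧ ¬p0)
    [WL] p0, p0 ⊢ p0
      [Ax] p0 ⊢ p0
    [¬R]  ⊢ p0, ¬p0
      [Ax] p0 ⊢ p0

Result: YES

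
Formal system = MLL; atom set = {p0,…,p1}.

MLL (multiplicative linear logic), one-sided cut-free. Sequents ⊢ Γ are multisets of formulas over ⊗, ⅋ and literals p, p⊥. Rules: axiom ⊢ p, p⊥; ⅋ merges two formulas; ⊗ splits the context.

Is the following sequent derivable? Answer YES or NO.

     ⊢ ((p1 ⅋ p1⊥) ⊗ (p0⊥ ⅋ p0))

Derivation trace:
[⊗]  ⊢ ((p1 ⅋ p1⊥) ⊗ (p0⊥ ⅋ p0))
  [⅋]  ⊢ (p1 ⅋ p1⊥)
    [Ax]  ⊢ p1, p1⊥
  [⅋]  ⊢ (p0⊥ ⅋ p0)
    [Ax]  ⊢ p0, p0⊥

Result: YES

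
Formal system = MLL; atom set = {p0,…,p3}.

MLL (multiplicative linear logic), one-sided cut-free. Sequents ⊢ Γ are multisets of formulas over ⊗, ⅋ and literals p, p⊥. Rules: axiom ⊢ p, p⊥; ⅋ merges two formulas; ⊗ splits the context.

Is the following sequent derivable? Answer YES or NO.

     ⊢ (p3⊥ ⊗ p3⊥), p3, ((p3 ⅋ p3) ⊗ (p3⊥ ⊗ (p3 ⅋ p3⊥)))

Derivation trace:
[⊗]  ⊢ (p3⊥ ⊗ p3⊥), p3, ((p3 ⅋ p3) ⊗ (p3⊥ ⊗ (p3 ⅋ p3⊥)))
  [⅋]  ⊢ (p3⊥ ⊗ p3⊥), (p3 ⅋ p3)
    [⊗]  ⊢ p3, p3, (p3⊥ ⊗ p3⊥)
      [Ax]  ⊢ p3, p3⊥
      [Ax]  ⊢ p3, p3⊥
  [⊗]  ⊢ p3, (p3⊥ ⊗ (p3 ⅋ p3⊥))
    [Ax]  ⊢ p3, p3⊥
    [⅋]  ⊢ (p3 ⅋ p3⊥)
      [Ax]  ⊢ p3, p3⊥

Result: YES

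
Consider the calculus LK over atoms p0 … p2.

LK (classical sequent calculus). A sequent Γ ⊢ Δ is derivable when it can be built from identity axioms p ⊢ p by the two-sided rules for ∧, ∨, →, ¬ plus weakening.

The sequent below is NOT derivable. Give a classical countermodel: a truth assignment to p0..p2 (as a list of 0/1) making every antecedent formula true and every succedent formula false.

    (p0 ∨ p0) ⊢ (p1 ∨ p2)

Enumerate valuations to refute Γ ⊢ Δ:
  v=000: Γ:[(p0 ∨ p0)=F] Δ:[(p1 ∨ p2)=F] refutes=False
  v=001: Γ:[(p0 ∨ p0)=F] Δ:[(p1 ∨ p2)=T] refutes=False
  v=010: Γ:[(p0 ∨ p0)=F] Δ:[(p1 ∨ p2)=T] refutes=False
  v=011: Γ:[(p0 ∨ p0)=F] Δ:[(p1 ∨ p2)=T] refutes=False
  v=100: Γ:[(p0 ∨ p0)=T] Δ:[(p1 ∨ p2)=F] refutes=True  ← countermodel

Result: [1, 0, 0]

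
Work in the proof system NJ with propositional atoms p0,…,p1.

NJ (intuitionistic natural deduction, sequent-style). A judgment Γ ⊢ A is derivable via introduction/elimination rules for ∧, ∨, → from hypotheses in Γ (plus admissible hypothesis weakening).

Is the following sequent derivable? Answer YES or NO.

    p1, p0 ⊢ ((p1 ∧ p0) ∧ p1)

Derivation trace:
[∧I] p1, p0 ⊢ ((p1 ∧ p0) ∧ p1)
  [∧I] p1, p0 ⊢ (p1 ∧ p0)
    [Ax] p1 ⊢ p1
    [Ax] p0 ⊢ p0
  [Ax] p1 ⊢ p1

Result: YES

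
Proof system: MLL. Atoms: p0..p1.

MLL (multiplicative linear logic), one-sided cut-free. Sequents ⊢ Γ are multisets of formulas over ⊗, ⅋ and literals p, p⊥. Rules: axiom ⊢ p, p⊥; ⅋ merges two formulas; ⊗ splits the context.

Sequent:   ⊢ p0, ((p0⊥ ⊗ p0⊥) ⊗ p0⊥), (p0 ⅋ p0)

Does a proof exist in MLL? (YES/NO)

Derivation trace:
[⅋]  ⊢ p0, ((p0⊥ ⊗ p0⊥) ⊗ p0⊥), (p0 ⅋ p0)
  [⊗]  ⊢ p0, p0, p0, ((p0⊥ ⊗ p0⊥) ⊗ p0⊥)
    [⊗]  ⊢ p0, p0, (p0⊥ ⊗ p0⊥)
      [Ax]  ⊢ p0, p0⊥
      [Ax]  ⊢ p0, p0⊥
    [Ax]  ⊢ p0, p0⊥

Result: YES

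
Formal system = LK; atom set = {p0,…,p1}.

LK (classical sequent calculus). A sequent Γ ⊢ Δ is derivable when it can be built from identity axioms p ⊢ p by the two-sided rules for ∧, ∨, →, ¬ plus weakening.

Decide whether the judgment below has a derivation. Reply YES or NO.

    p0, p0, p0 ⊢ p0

Proof tree:
[WL] p0, p0, p0 ⊢ p0
  [WL] p0, p0 ⊢ p0
    [Ax] p0 ⊢ p0

Result: YES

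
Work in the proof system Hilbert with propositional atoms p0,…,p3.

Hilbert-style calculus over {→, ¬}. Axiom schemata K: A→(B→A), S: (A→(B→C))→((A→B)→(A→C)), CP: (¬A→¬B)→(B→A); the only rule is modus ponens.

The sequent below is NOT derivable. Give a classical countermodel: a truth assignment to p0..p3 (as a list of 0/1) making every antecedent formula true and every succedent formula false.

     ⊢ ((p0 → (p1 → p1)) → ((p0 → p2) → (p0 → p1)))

Search for a countermodel by truth-table:
  v=0000: Γ:[] Δ:[((p0 → (p1 → p1)) → ((p0 → p2) → (p0 → p1)))=T] refutes=False
  v=0001: Γ:[] Δ:[((p0 → (p1 → p1)) → ((p0 → p2) → (p0 → p1)))=T] refutes=False
  v=0010: Γ:[] Δ:[((p0 → (p1 → p1)) → ((p0 → p2) → (p0 → p1)))=T] refutes=False
  v=0011: Γ:[] Δ:[((p0 → (p1 → p1)) → ((p0 → p2) → (p0 → p1)))=T] refutes=False
  v=0100: Γ:[] Δ:[((p0 → (p1 → p1)) → ((p0 → p2) → (p0 → p1)))=T] refutes=False
  v=0101: Γ:[] Δ:[((p0 → (p1 → p1)) → ((p0 → p2) → (p0 → p1)))=T] refutes=False
  v=0110: Γ:[] Δ:[((p0 → (p1 → p1)) → ((p0 → p2) → (p0 → p1)))=T] refutes=False
  v=0111: Γ:[] Δ:[((p0 → (p1 → p1)) → ((p0 → p2) → (p0 → p1)))=T] refutes=False
  v=1000: Γ:[] Δ:[((p0 → (p1 → p1)) → ((p0 → p2) → (p0 → p1)))=T] refutes=False
  v=1001: Γ:[] Δ:[((p0 → (p1 → p1)) → ((p0 → p2) → (p0 → p1)))=T] refutes=False
  v=1010: Γ:[] Δ:[((p0 → (p1 → p1)) → ((p0 → p2) → (p0 → p1)))=F] refutes=True  ← countermodel

Result: [1, 0, 1, 0]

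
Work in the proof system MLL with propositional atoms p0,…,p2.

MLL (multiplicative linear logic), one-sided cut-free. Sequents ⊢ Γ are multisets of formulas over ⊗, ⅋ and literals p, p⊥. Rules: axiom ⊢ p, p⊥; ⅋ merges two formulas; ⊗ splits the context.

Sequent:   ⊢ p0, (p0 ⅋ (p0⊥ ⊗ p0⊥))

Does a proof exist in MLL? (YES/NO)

Derivation trace:
[⅋]  ⊢ p0, (p0 ⅋ (p0⊥ ⊗ p0⊥))
  [⊗]  ⊢ p0, p0, (p0⊥ ⊗ p0⊥)
    [Ax]  ⊢ p0, p0⊥
    [Ax]  ⊢ p0, p0⊥

Result: YES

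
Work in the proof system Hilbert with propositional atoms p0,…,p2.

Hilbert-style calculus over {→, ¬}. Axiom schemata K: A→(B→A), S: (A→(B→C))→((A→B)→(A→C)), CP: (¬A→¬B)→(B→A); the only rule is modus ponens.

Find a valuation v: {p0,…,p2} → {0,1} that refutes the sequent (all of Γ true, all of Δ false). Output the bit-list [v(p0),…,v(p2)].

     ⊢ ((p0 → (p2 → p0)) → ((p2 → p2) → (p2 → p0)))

Search for a countermodel by truth-table:
  v=000: Γ:[] Δ:[((p0 → (p2 → p0)) → ((p2 → p2) → (p2 → p0)))=T] refutes=False
  v=001: Γ:[] Δ:[((p0 → (p2 → p0)) → ((p2 → p2) → (p2 → p0)))=F] refutes=True  ← countermodel

Result: [0, 0, 1]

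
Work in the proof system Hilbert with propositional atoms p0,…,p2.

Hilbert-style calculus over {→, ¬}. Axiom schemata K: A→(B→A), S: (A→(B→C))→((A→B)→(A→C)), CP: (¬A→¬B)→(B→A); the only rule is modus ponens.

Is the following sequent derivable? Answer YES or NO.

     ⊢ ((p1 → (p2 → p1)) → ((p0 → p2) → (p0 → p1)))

Search for a countermodel by truth-table:
  v=000: Γ:[] Δ:[((p1 → (p2 → p1)) → ((p0 → p2) → (p0 → p1)))=T] refutes=False
  v=001: Γ:[] Δ:[((p1 → (p2 → p1)) → ((p0 → p2) → (p0 → p1)))=T] refutes=False
  v=010: Γ:[] Δ:[((p1 → (p2 → p1)) → ((p0 → p2) → (p0 → p1)))=T] refutes=False
  v=011: Γ:[] Δ:[((p1 → (p2 → p1)) → ((p0 → p2) → (p0 → p1)))=T] refutes=False
  v=100: Γ:[] Δ:[((p1 → (p2 → p1)) → ((p0 → p2) → (p0 → p1)))=T] refutes=False
  v=101: Γ:[] Δ:[((p1 → (p2 → p1)) → ((p0 → p2) → (p0 → p1)))=F] refutes=True  ← countermodel

Result: NO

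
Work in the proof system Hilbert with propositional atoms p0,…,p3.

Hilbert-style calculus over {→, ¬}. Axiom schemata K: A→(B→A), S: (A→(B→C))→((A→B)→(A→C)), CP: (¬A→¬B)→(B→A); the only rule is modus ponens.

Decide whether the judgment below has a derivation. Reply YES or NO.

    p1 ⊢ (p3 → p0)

Enumerate valuations to refute Γ ⊢ Δ:
  v=0000: Γ:[p1=F] Δ:[(p3 → p0)=T] refutes=False
  v=0001: Γ:[p1=F] Δ:[(p3 → p0)=F] refutes=False
  v=0010: Γ:[p1=F] Δ:[(p3 → p0)=T] refutes=False
  v=0011: Γ:[p1=F] Δ:[(p3 → p0)=F] refutes=False
  v=0100: Γ:[p1=T] Δ:[(p3 → p0)=T] refutes=False
  v=0101: Γ:[p1=T] Δ:[(p3 → p0)=F] refutes=True  ← countermodel

Result: NO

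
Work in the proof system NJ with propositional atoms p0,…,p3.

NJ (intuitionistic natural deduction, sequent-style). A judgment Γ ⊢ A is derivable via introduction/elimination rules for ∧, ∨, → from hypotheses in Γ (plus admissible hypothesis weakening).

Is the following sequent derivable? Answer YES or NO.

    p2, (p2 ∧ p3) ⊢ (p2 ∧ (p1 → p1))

Derivation trace:
[Wk] p2, (p2 ∧ p3) ⊢ (p2 ∧ (p1 → p1))
  [∧I] p2 ⊢ (p2 ∧ (p1 → p1))
    [Ax] p2 ⊢ p2
    [→I]  ⊢ (p1 → p1)
      [Ax] p1 ⊢ p1

Result: YES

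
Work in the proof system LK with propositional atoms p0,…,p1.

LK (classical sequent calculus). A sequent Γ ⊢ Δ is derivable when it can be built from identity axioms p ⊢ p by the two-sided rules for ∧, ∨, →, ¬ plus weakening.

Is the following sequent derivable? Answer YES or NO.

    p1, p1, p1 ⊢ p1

Derivation trace:
[WL] p1, p1, p1 ⊢ p1
  [WL] p1, p1 ⊢ p1
    [Ax] p1 ⊢ p1

Result: YES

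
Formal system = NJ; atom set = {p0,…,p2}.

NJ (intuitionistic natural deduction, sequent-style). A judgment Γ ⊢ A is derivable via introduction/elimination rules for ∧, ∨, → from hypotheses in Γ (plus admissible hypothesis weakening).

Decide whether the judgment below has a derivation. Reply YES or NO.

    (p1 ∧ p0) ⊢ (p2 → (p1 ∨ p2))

Derivation trace:
[→I] (p1 ∧ p0) ⊢ (p2 → (p1 ∨ p2))
  [Wk] p2, (p1 ∧ p0) ⊢ (p1 ∨ p2)
    [∨I₂] p2 ⊢ (p1 ∨ p2)
      [Ax] p2 ⊢ p2

Result: YES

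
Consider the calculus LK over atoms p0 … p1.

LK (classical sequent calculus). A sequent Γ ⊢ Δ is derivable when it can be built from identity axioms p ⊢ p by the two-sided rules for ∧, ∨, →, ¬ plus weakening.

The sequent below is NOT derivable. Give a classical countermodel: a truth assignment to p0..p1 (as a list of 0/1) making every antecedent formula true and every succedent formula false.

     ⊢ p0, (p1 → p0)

Enumerate valuations to refute Γ ⊢ Δ:
  v=00: Γ:[] Δ:[p0=F, (p1 → p0)=T] refutes=False
  v=01: Γ:[] Δ:[p0=F, (p1 → p0)=F] refutes=True  ← countermodel

Result: [0, 1]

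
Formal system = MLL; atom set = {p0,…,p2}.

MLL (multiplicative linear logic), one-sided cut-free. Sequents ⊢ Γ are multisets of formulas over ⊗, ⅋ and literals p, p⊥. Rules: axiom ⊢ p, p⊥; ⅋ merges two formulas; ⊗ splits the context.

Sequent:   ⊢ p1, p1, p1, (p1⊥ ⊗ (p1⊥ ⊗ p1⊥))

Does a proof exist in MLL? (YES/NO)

Proof tree:
[⊗]  ⊢ p1, p1, p1, (p1⊥ ⊗ (p1⊥ ⊗ p1⊥))
  [Ax]  ⊢ p1, p1⊥
  [⊗]  ⊢ p1, p1, (p1⊥ ⊗ p1⊥)
    [Ax]  ⊢ p1, p1⊥
    [Ax]  ⊢ p1, p1⊥

Result: YES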